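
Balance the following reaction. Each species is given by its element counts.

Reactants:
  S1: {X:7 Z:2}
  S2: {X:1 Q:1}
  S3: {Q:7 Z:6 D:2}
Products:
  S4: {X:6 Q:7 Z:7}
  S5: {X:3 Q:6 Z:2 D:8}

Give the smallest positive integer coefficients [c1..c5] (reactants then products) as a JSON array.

Coefficients: [3, 6, 4, 4, 1]

X: 3·7+6·1+4·0 = 27 | 4·6+1·3 = 27
Q: 3·0+6·1+4·7 = 34 | 4·7+1·6 = 34
Z: 3·2+6·0+4·6 = 30 | 4·7+1·2 = 30
D: 3·0+6·0+4·2 = 8 | 4·0+1·8 = 8
gcd(3,6,4,4,1) = 1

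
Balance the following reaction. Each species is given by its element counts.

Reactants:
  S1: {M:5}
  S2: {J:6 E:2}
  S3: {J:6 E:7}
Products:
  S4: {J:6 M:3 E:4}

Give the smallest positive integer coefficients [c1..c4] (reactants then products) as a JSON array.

Coefficients: [3, 3, 2, 5]

J: 3·0+3·6+2·6 = 30 | 5·6 = 30
M: 3·5+3·0+2·0 = 15 | 5·3 = 15
E: 3·0+3·2+2·7 = 20 | 5·4 = 20
gcd(3,3,2,5) = 1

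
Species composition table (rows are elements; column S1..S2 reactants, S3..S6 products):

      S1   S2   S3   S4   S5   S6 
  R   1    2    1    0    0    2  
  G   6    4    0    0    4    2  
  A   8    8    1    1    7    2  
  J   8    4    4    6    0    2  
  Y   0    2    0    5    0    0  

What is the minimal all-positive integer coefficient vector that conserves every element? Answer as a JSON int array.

R: 2·1+5·2 = 12 | 4·1+2·0+6·0+4·2 = 12
G: 2·6+5·4 = 32 | 4·0+2·0+6·4+4·2 = 32
A: 2·8+5·8 = 56 | 4·1+2·1+6·7+4·2 = 56
J: 2·8+5·4 = 36 | 4·4+2·6+6·0+4·2 = 36
Y: 2·0+5·2 = 10 | 4·0+2·5+6·0+4·0 = 10
gcd(2,5,4,2,6,4) = 1

Coefficients: [2, 5, 4, 2, 6, 4]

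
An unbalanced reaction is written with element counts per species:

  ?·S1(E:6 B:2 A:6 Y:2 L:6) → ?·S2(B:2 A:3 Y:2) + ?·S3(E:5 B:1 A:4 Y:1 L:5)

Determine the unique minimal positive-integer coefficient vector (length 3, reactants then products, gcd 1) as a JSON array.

E: 5·6 = 30 | 2·0+6·5 = 30
B: 5·2 = 10 | 2·2+6·1 = 10
A: 5·6 = 30 | 2·3+6·4 = 30
Y: 5·2 = 10 | 2·2+6·1 = 10
L: 5·6 = 30 | 2·0+6·5 = 30
gcd(5,2,6) = 1

Coefficients: [5, 2, 6]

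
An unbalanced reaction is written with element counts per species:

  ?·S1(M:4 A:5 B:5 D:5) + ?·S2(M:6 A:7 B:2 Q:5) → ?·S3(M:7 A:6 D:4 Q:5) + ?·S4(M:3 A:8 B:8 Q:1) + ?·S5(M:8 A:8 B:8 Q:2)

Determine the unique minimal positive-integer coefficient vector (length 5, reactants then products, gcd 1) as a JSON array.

Coefficients: [4, 6, 5, 3, 1]

M: 4·4+6·6 = 52 | 5·7+3·3+1·8 = 52
A: 4·5+6·7 = 62 | 5·6+3·8+1·8 = 62
B: 4·5+6·2 = 32 | 5·0+3·8+1·8 = 32
D: 4·5+6·0 = 20 | 5·4+3·0+1·0 = 20
Q: 4·0+6·5 = 30 | 5·5+3·1+1·2 = 30
gcd(4,6,5,3,1) = 1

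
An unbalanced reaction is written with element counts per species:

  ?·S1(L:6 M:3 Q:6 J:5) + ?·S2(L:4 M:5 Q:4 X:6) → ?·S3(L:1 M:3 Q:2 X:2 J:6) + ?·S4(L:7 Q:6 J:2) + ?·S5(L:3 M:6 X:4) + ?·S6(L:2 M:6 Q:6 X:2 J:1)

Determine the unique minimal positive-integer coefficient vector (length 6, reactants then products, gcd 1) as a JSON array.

L: 6·6+3·4 = 48 | 3·1+5·7+2·3+2·2 = 48
M: 6·3+3·5 = 33 | 3·3+5·0+2·6+2·6 = 33
Q: 6·6+3·4 = 48 | 3·2+5·6+2·0+2·6 = 48
X: 6·0+3·6 = 18 | 3·2+5·0+2·4+2·2 = 18
J: 6·5+3·0 = 30 | 3·6+5·2+2·0+2·1 = 30
gcd(6,3,3,5,2,2) = 1

Coefficients: [6, 3, 3, 5, 2, 2]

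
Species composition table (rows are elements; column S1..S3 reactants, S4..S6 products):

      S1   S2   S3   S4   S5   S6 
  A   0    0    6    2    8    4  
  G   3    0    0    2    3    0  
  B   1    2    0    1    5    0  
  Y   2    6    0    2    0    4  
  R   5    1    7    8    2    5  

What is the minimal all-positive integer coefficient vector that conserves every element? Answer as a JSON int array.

Coefficients: [5, 3, 6, 6, 1, 4]

A: 5·0+3·0+6·6 = 36 | 6·2+1·8+4·4 = 36
G: 5·3+3·0+6·0 = 15 | 6·2+1·3+4·0 = 15
B: 5·1+3·2+6·0 = 11 | 6·1+1·5+4·0 = 11
Y: 5·2+3·6+6·0 = 28 | 6·2+1·0+4·4 = 28
R: 5·5+3·1+6·7 = 70 | 6·8+1·2+4·5 = 70
gcd(5,3,6,6,1,4) = 1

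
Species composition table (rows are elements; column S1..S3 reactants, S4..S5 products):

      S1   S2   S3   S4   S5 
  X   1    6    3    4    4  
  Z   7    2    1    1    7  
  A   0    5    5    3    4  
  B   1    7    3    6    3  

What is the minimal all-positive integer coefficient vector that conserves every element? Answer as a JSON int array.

X: 4·1+5·6+2·3 = 40 | 5·4+5·4 = 40
Z: 4·7+5·2+2·1 = 40 | 5·1+5·7 = 40
A: 4·0+5·5+2·5 = 35 | 5·3+5·4 = 35
B: 4·1+5·7+2·3 = 45 | 5·6+5·3 = 45
gcd(4,5,2,5,5) = 1

Coefficients: [4, 5, 2, 5, 5]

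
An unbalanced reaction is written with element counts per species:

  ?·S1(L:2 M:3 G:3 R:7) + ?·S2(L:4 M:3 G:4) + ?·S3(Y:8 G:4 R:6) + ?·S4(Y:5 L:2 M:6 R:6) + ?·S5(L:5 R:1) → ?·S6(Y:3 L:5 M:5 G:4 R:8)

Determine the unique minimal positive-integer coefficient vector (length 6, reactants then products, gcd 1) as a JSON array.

Coefficients: [4, 2, 1, 2, 2, 6]

Y: 4·0+2·0+1·8+2·5+2·0 = 18 | 6·3 = 18
L: 4·2+2·4+1·0+2·2+2·5 = 30 | 6·5 = 30
M: 4·3+2·3+1·0+2·6+2·0 = 30 | 6·5 = 30
G: 4·3+2·4+1·4+2·0+2·0 = 24 | 6·4 = 24
R: 4·7+2·0+1·6+2·6+2·1 = 48 | 6·8 = 48
gcd(4,2,1,2,2,6) = 1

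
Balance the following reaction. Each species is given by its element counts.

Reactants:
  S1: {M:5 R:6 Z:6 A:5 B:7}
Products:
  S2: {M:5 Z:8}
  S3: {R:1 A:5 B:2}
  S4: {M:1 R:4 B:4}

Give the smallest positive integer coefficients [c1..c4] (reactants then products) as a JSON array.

Coefficients: [4, 3, 4, 5]

M: 4·5 = 20 | 3·5+4·0+5·1 = 20
R: 4·6 = 24 | 3·0+4·1+5·4 = 24
Z: 4·6 = 24 | 3·8+4·0+5·0 = 24
A: 4·5 = 20 | 3·0+4·5+5·0 = 20
B: 4·7 = 28 | 3·0+4·2+5·4 = 28
gcd(4,3,4,5) = 1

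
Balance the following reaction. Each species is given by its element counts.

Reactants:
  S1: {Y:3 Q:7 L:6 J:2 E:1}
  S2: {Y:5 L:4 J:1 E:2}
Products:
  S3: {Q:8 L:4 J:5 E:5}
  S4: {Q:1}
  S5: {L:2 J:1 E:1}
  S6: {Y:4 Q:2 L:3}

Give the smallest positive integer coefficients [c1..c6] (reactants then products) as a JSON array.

Y: 3·3+3·5 = 24 | 1·0+1·0+4·0+6·4 = 24
Q: 3·7+3·0 = 21 | 1·8+1·1+4·0+6·2 = 21
L: 3·6+3·4 = 30 | 1·4+1·0+4·2+6·3 = 30
J: 3·2+3·1 = 9 | 1·5+1·0+4·1+6·0 = 9
E: 3·1+3·2 = 9 | 1·5+1·0+4·1+6·0 = 9
gcd(3,3,1,1,4,6) = 1

Coefficients: [3, 3, 1, 1, 4, 6]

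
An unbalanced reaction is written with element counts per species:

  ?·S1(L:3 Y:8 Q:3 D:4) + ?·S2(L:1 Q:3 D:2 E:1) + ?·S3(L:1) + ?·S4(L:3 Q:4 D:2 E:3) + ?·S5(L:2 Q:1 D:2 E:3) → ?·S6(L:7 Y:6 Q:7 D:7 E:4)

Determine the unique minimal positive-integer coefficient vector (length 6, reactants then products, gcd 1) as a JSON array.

Coefficients: [3, 4, 6, 1, 3, 4]

L: 3·3+4·1+6·1+1·3+3·2 = 28 | 4·7 = 28
Y: 3·8+4·0+6·0+1·0+3·0 = 24 | 4·6 = 24
Q: 3·3+4·3+6·0+1·4+3·1 = 28 | 4·7 = 28
D: 3·4+4·2+6·0+1·2+3·2 = 28 | 4·7 = 28
E: 3·0+4·1+6·0+1·3+3·3 = 16 | 4·4 = 16
gcd(3,4,6,1,3,4) = 1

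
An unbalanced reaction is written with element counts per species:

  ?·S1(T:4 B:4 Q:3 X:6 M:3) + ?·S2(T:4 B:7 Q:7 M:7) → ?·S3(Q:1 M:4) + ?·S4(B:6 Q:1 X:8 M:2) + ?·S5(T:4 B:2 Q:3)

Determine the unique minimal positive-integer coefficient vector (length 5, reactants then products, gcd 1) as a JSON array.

Coefficients: [4, 2, 5, 3, 6]

T: 4·4+2·4 = 24 | 5·0+3·0+6·4 = 24
B: 4·4+2·7 = 30 | 5·0+3·6+6·2 = 30
Q: 4·3+2·7 = 26 | 5·1+3·1+6·3 = 26
X: 4·6+2·0 = 24 | 5·0+3·8+6·0 = 24
M: 4·3+2·7 = 26 | 5·4+3·2+6·0 = 26
gcd(4,2,5,3,6) = 1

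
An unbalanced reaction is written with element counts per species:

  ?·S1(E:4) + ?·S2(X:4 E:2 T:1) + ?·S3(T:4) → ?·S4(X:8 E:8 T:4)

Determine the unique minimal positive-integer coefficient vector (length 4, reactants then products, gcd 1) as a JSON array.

Coefficients: [2, 4, 1, 2]

X: 2·0+4·4+1·0 = 16 | 2·8 = 16
E: 2·4+4·2+1·0 = 16 | 2·8 = 16
T: 2·0+4·1+1·4 = 8 | 2·4 = 8
gcd(2,4,1,2) = 1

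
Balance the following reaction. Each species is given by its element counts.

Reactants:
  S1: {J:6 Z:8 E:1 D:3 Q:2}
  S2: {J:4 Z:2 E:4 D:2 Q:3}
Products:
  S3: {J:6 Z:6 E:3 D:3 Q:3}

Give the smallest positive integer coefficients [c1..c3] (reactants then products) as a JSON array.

Coefficients: [3, 3, 5]

J: 3·6+3·4 = 30 | 5·6 = 30
Z: 3·8+3·2 = 30 | 5·6 = 30
E: 3·1+3·4 = 15 | 5·3 = 15
D: 3·3+3·2 = 15 | 5·3 = 15
Q: 3·2+3·3 = 15 | 5·3 = 15
gcd(3,3,5) = 1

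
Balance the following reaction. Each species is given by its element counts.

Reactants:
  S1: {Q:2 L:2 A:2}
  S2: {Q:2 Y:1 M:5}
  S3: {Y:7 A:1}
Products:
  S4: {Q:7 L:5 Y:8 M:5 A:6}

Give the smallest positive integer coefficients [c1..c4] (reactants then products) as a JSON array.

Q: 5·2+2·2+2·0 = 14 | 2·7 = 14
L: 5·2+2·0+2·0 = 10 | 2·5 = 10
Y: 5·0+2·1+2·7 = 16 | 2·8 = 16
M: 5·0+2·5+2·0 = 10 | 2·5 = 10
A: 5·2+2·0+2·1 = 12 | 2·6 = 12
gcd(5,2,2,2) = 1

Coefficients: [5, 2, 2, 2]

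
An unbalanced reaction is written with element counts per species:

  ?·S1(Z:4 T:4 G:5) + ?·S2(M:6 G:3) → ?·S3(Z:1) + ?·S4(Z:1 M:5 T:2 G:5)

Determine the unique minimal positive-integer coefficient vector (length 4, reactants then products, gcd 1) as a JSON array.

Z: 3·4+5·0 = 12 | 6·1+6·1 = 12
M: 3·0+5·6 = 30 | 6·0+6·5 = 30
T: 3·4+5·0 = 12 | 6·0+6·2 = 12
G: 3·5+5·3 = 30 | 6·0+6·5 = 30
gcd(3,5,6,6) = 1

Coefficients: [3, 5, 6, 6]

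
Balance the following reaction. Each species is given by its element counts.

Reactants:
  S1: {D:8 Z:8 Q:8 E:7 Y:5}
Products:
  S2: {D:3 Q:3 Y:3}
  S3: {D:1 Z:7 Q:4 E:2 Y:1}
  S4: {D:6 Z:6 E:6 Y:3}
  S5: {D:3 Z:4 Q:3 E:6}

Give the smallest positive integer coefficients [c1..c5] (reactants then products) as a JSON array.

Coefficients: [4, 5, 2, 1, 3]

D: 4·8 = 32 | 5·3+2·1+1·6+3·3 = 32
Z: 4·8 = 32 | 5·0+2·7+1·6+3·4 = 32
Q: 4·8 = 32 | 5·3+2·4+1·0+3·3 = 32
E: 4·7 = 28 | 5·0+2·2+1·6+3·6 = 28
Y: 4·5 = 20 | 5·3+2·1+1·3+3·0 = 20
gcd(4,5,2,1,3) = 1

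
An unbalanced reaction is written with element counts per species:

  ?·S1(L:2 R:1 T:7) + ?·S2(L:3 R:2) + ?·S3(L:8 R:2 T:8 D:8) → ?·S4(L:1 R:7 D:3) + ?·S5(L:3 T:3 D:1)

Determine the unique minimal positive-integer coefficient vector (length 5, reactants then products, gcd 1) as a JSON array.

Coefficients: [1, 2, 1, 1, 5]

L: 1·2+2·3+1·8 = 16 | 1·1+5·3 = 16
R: 1·1+2·2+1·2 = 7 | 1·7+5·0 = 7
T: 1·7+2·0+1·8 = 15 | 1·0+5·3 = 15
D: 1·0+2·0+1·8 = 8 | 1·3+5·1 = 8
gcd(1,2,1,1,5) = 1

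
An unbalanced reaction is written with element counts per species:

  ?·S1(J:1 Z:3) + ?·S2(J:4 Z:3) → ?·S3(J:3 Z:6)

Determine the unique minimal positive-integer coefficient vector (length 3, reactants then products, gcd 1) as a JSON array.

Coefficients: [5, 1, 3]

J: 5·1+1·4 = 9 | 3·3 = 9
Z: 5·3+1·3 = 18 | 3·6 = 18
gcd(5,1,3) = 1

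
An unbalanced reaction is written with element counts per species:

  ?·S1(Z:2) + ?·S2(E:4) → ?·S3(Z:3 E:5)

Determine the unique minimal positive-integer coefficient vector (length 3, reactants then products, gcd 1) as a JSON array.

Z: 6·2+5·0 = 12 | 4·3 = 12
E: 6·0+5·4 = 20 | 4·5 = 20
gcd(6,5,4) = 1

Coefficients: [6, 5, 4]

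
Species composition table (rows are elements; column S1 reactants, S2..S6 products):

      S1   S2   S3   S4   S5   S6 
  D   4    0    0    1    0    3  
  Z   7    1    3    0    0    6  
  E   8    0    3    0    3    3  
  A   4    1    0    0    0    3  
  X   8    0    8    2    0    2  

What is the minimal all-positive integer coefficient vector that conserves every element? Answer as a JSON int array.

Coefficients: [3, 6, 1, 6, 5, 2]

D: 3·4 = 12 | 6·0+1·0+6·1+5·0+2·3 = 12
Z: 3·7 = 21 | 6·1+1·3+6·0+5·0+2·6 = 21
E: 3·8 = 24 | 6·0+1·3+6·0+5·3+2·3 = 24
A: 3·4 = 12 | 6·1+1·0+6·0+5·0+2·3 = 12
X: 3·8 = 24 | 6·0+1·8+6·2+5·0+2·2 = 24
gcd(3,6,1,6,5,2) = 1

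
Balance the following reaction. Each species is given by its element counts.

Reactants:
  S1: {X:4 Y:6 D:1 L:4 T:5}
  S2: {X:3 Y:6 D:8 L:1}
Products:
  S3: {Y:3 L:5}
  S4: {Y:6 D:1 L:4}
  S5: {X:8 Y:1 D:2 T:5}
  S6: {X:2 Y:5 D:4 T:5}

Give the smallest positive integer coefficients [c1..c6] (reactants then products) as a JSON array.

Coefficients: [6, 2, 2, 4, 3, 3]

X: 6·4+2·3 = 30 | 2·0+4·0+3·8+3·2 = 30
Y: 6·6+2·6 = 48 | 2·3+4·6+3·1+3·5 = 48
D: 6·1+2·8 = 22 | 2·0+4·1+3·2+3·4 = 22
L: 6·4+2·1 = 26 | 2·5+4·4+3·0+3·0 = 26
T: 6·5+2·0 = 30 | 2·0+4·0+3·5+3·5 = 30
gcd(6,2,2,4,3,3) = 1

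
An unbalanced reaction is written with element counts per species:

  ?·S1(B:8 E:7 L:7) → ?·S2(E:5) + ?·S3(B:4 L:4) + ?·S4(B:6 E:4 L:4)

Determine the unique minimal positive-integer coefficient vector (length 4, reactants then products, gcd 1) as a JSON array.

Coefficients: [4, 4, 5, 2]

B: 4·8 = 32 | 4·0+5·4+2·6 = 32
E: 4·7 = 28 | 4·5+5·0+2·4 = 28
L: 4·7 = 28 | 4·0+5·4+2·4 = 28
gcd(4,4,5,2) = 1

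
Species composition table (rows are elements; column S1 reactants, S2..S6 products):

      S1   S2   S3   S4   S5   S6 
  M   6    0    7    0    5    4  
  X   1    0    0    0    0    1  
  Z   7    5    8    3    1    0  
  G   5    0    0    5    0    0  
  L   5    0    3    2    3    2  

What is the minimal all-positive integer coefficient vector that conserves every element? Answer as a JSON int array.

M: 6·6 = 36 | 3·0+1·7+6·0+1·5+6·4 = 36
X: 6·1 = 6 | 3·0+1·0+6·0+1·0+6·1 = 6
Z: 6·7 = 42 | 3·5+1·8+6·3+1·1+6·0 = 42
G: 6·5 = 30 | 3·0+1·0+6·5+1·0+6·0 = 30
L: 6·5 = 30 | 3·0+1·3+6·2+1·3+6·2 = 30
gcd(6,3,1,6,1,6) = 1

Coefficients: [6, 3, 1, 6, 1, 6]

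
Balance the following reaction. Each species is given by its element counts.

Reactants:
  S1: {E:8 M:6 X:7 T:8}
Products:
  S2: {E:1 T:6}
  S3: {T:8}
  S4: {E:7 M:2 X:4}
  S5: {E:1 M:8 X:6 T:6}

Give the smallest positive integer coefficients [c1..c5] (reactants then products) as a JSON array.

E: 4·8 = 32 | 2·1+1·0+4·7+2·1 = 32
M: 4·6 = 24 | 2·0+1·0+4·2+2·8 = 24
X: 4·7 = 28 | 2·0+1·0+4·4+2·6 = 28
T: 4·8 = 32 | 2·6+1·8+4·0+2·6 = 32
gcd(4,2,1,4,2) = 1

Coefficients: [4, 2, 1, 4, 2]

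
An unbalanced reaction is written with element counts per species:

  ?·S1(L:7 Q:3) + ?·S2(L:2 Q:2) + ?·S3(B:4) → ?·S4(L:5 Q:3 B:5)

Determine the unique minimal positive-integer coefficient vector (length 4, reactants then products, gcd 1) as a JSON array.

L: 2·7+3·2+5·0 = 20 | 4·5 = 20
Q: 2·3+3·2+5·0 = 12 | 4·3 = 12
B: 2·0+3·0+5·4 = 20 | 4·5 = 20
gcd(2,3,5,4) = 1

Coefficients: [2, 3, 5, 4]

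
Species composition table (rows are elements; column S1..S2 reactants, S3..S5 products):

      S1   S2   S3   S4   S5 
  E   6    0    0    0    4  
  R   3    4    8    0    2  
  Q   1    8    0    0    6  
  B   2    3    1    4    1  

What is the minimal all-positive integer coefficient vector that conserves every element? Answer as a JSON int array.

Coefficients: [4, 4, 2, 3, 6]

E: 4·6+4·0 = 24 | 2·0+3·0+6·4 = 24
R: 4·3+4·4 = 28 | 2·8+3·0+6·2 = 28
Q: 4·1+4·8 = 36 | 2·0+3·0+6·6 = 36
B: 4·2+4·3 = 20 | 2·1+3·4+6·1 = 20
gcd(4,4,2,3,6) = 1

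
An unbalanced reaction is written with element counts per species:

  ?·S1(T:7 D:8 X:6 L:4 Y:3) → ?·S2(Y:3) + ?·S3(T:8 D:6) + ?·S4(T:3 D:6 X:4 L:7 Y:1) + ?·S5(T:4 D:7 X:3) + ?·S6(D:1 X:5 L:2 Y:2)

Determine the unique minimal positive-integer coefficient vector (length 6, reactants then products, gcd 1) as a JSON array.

T: 6·7 = 42 | 2·0+4·8+2·3+1·4+5·0 = 42
D: 6·8 = 48 | 2·0+4·6+2·6+1·7+5·1 = 48
X: 6·6 = 36 | 2·0+4·0+2·4+1·3+5·5 = 36
L: 6·4 = 24 | 2·0+4·0+2·7+1·0+5·2 = 24
Y: 6·3 = 18 | 2·3+4·0+2·1+1·0+5·2 = 18
gcd(6,2,4,2,1,5) = 1

Coefficients: [6, 2, 4, 2, 1, 5]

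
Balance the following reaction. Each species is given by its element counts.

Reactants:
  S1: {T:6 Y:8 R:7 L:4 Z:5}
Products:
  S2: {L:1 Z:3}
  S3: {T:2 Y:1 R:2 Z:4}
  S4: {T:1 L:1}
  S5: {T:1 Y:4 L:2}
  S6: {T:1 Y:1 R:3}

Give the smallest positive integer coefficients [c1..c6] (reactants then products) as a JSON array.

T: 3·6 = 18 | 1·0+3·2+3·1+4·1+5·1 = 18
Y: 3·8 = 24 | 1·0+3·1+3·0+4·4+5·1 = 24
R: 3·7 = 21 | 1·0+3·2+3·0+4·0+5·3 = 21
L: 3·4 = 12 | 1·1+3·0+3·1+4·2+5·0 = 12
Z: 3·5 = 15 | 1·3+3·4+3·0+4·0+5·0 = 15
gcd(3,1,3,3,4,5) = 1

Coefficients: [3, 1, 3, 3, 4, 5]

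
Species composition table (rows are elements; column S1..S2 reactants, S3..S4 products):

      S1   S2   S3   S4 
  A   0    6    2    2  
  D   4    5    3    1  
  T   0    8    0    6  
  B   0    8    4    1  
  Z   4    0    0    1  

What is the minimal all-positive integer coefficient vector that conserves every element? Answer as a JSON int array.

A: 1·0+3·6 = 18 | 5·2+4·2 = 18
D: 1·4+3·5 = 19 | 5·3+4·1 = 19
T: 1·0+3·8 = 24 | 5·0+4·6 = 24
B: 1·0+3·8 = 24 | 5·4+4·1 = 24
Z: 1·4+3·0 = 4 | 5·0+4·1 = 4
gcd(1,3,5,4) = 1

Coefficients: [1, 3, 5, 4]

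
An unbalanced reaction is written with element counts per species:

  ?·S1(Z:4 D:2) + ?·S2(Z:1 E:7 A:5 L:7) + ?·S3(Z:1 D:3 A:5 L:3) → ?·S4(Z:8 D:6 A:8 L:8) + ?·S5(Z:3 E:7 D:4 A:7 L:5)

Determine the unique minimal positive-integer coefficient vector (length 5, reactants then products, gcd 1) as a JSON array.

Coefficients: [2, 1, 2, 1, 1]

Z: 2·4+1·1+2·1 = 11 | 1·8+1·3 = 11
E: 2·0+1·7+2·0 = 7 | 1·0+1·7 = 7
D: 2·2+1·0+2·3 = 10 | 1·6+1·4 = 10
A: 2·0+1·5+2·5 = 15 | 1·8+1·7 = 15
L: 2·0+1·7+2·3 = 13 | 1·8+1·5 = 13
gcd(2,1,2,1,1) = 1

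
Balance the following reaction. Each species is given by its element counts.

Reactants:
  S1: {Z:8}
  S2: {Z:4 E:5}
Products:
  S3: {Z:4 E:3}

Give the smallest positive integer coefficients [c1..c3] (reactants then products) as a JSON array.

Coefficients: [1, 3, 5]

Z: 1·8+3·4 = 20 | 5·4 = 20
E: 1·0+3·5 = 15 | 5·3 = 15
gcd(1,3,5) = 1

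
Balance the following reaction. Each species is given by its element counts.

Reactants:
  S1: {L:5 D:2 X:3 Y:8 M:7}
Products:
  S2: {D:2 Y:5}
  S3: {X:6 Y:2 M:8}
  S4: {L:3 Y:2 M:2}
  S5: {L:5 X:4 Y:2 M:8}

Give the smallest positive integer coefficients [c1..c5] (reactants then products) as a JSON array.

L: 6·5 = 30 | 6·0+1·0+5·3+3·5 = 30
D: 6·2 = 12 | 6·2+1·0+5·0+3·0 = 12
X: 6·3 = 18 | 6·0+1·6+5·0+3·4 = 18
Y: 6·8 = 48 | 6·5+1·2+5·2+3·2 = 48
M: 6·7 = 42 | 6·0+1·8+5·2+3·8 = 42
gcd(6,6,1,5,3) = 1

Coefficients: [6, 6, 1, 5, 3]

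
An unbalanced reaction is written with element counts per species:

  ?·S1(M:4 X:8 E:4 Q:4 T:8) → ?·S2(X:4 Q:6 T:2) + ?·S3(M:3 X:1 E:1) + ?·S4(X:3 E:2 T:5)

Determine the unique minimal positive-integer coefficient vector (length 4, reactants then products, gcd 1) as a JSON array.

Coefficients: [3, 2, 4, 4]

M: 3·4 = 12 | 2·0+4·3+4·0 = 12
X: 3·8 = 24 | 2·4+4·1+4·3 = 24
E: 3·4 = 12 | 2·0+4·1+4·2 = 12
Q: 3·4 = 12 | 2·6+4·0+4·0 = 12
T: 3·8 = 24 | 2·2+4·0+4·5 = 24
gcd(3,2,4,4) = 1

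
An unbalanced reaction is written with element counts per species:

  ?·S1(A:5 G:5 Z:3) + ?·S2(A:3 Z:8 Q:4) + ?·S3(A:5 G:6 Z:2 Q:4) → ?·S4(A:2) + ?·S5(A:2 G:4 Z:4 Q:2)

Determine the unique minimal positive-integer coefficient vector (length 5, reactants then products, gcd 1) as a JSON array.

Coefficients: [2, 1, 1, 5, 4]

A: 2·5+1·3+1·5 = 18 | 5·2+4·2 = 18
G: 2·5+1·0+1·6 = 16 | 5·0+4·4 = 16
Z: 2·3+1·8+1·2 = 16 | 5·0+4·4 = 16
Q: 2·0+1·4+1·4 = 8 | 5·0+4·2 = 8
gcd(2,1,1,5,4) = 1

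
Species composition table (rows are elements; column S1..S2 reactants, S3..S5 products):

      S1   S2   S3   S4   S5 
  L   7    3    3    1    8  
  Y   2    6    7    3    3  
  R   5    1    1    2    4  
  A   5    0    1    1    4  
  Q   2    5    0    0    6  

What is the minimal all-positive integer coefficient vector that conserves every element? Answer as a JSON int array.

Coefficients: [5, 4, 1, 4, 5]

L: 5·7+4·3 = 47 | 1·3+4·1+5·8 = 47
Y: 5·2+4·6 = 34 | 1·7+4·3+5·3 = 34
R: 5·5+4·1 = 29 | 1·1+4·2+5·4 = 29
A: 5·5+4·0 = 25 | 1·1+4·1+5·4 = 25
Q: 5·2+4·5 = 30 | 1·0+4·0+5·6 = 30
gcd(5,4,1,4,5) = 1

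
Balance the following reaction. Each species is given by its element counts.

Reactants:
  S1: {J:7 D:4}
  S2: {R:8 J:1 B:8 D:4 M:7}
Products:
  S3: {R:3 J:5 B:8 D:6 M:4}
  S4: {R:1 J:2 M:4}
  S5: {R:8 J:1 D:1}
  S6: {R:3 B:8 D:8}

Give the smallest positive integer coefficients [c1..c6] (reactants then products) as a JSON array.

R: 3·0+4·8 = 32 | 3·3+4·1+2·8+1·3 = 32
J: 3·7+4·1 = 25 | 3·5+4·2+2·1+1·0 = 25
B: 3·0+4·8 = 32 | 3·8+4·0+2·0+1·8 = 32
D: 3·4+4·4 = 28 | 3·6+4·0+2·1+1·8 = 28
M: 3·0+4·7 = 28 | 3·4+4·4+2·0+1·0 = 28
gcd(3,4,3,4,2,1) = 1

Coefficients: [3, 4, 3, 4, 2, 1]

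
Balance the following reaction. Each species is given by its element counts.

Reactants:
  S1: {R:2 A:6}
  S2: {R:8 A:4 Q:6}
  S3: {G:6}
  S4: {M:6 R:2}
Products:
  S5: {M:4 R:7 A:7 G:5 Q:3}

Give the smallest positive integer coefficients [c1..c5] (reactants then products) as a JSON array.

Coefficients: [5, 3, 5, 4, 6]

M: 5·0+3·0+5·0+4·6 = 24 | 6·4 = 24
R: 5·2+3·8+5·0+4·2 = 42 | 6·7 = 42
A: 5·6+3·4+5·0+4·0 = 42 | 6·7 = 42
G: 5·0+3·0+5·6+4·0 = 30 | 6·5 = 30
Q: 5·0+3·6+5·0+4·0 = 18 | 6·3 = 18
gcd(5,3,5,4,6) = 1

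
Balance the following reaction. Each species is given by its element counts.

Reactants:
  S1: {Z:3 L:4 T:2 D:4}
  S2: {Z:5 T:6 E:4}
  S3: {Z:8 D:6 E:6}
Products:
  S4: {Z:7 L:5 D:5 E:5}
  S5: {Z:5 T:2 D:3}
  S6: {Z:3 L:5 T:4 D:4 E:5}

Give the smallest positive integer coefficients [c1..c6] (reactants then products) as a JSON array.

Z: 5·3+2·5+2·8 = 41 | 1·7+5·5+3·3 = 41
L: 5·4+2·0+2·0 = 20 | 1·5+5·0+3·5 = 20
T: 5·2+2·6+2·0 = 22 | 1·0+5·2+3·4 = 22
D: 5·4+2·0+2·6 = 32 | 1·5+5·3+3·4 = 32
E: 5·0+2·4+2·6 = 20 | 1·5+5·0+3·5 = 20
gcd(5,2,2,1,5,3) = 1

Coefficients: [5, 2, 2, 1, 5, 3]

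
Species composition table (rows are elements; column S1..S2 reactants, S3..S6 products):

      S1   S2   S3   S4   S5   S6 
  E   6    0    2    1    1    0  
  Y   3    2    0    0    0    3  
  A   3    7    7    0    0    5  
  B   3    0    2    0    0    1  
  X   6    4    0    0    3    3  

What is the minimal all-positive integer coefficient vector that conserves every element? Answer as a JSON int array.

E: 2·6+3·0 = 12 | 1·2+6·1+4·1+4·0 = 12
Y: 2·3+3·2 = 12 | 1·0+6·0+4·0+4·3 = 12
A: 2·3+3·7 = 27 | 1·7+6·0+4·0+4·5 = 27
B: 2·3+3·0 = 6 | 1·2+6·0+4·0+4·1 = 6
X: 2·6+3·4 = 24 | 1·0+6·0+4·3+4·3 = 24
gcd(2,3,1,6,4,4) = 1

Coefficients: [2, 3, 1, 6, 4, 4]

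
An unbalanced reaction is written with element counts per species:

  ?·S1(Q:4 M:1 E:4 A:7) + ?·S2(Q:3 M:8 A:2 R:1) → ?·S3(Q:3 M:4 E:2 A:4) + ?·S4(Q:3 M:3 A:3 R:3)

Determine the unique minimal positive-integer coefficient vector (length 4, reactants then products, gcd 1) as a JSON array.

Coefficients: [3, 3, 6, 1]

Q: 3·4+3·3 = 21 | 6·3+1·3 = 21
M: 3·1+3·8 = 27 | 6·4+1·3 = 27
E: 3·4+3·0 = 12 | 6·2+1·0 = 12
A: 3·7+3·2 = 27 | 6·4+1·3 = 27
R: 3·0+3·1 = 3 | 6·0+1·3 = 3
gcd(3,3,6,1) = 1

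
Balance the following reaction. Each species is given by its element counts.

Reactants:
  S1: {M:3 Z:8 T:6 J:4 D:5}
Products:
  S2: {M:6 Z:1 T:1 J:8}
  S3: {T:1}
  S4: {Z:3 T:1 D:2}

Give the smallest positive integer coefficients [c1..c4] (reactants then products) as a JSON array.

Coefficients: [2, 1, 6, 5]

M: 2·3 = 6 | 1·6+6·0+5·0 = 6
Z: 2·8 = 16 | 1·1+6·0+5·3 = 16
T: 2·6 = 12 | 1·1+6·1+5·1 = 12
J: 2·4 = 8 | 1·8+6·0+5·0 = 8
D: 2·5 = 10 | 1·0+6·0+5·2 = 10
gcd(2,1,6,5) = 1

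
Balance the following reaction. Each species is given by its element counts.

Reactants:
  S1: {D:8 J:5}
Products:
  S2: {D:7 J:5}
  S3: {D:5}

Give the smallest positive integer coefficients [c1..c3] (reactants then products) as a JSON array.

D: 5·8 = 40 | 5·7+1·5 = 40
J: 5·5 = 25 | 5·5+1·0 = 25
gcd(5,5,1) = 1

Coefficients: [5, 5, 1]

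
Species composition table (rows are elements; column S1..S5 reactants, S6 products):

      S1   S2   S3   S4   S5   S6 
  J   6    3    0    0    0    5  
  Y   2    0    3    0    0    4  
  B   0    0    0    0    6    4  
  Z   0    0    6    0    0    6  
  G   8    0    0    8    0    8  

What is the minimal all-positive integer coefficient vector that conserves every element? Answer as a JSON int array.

J: 3·6+4·3+6·0+3·0+4·0 = 30 | 6·5 = 30
Y: 3·2+4·0+6·3+3·0+4·0 = 24 | 6·4 = 24
B: 3·0+4·0+6·0+3·0+4·6 = 24 | 6·4 = 24
Z: 3·0+4·0+6·6+3·0+4·0 = 36 | 6·6 = 36
G: 3·8+4·0+6·0+3·8+4·0 = 48 | 6·8 = 48
gcd(3,4,6,3,4,6) = 1

Coefficients: [3, 4, 6, 3, 4, 6]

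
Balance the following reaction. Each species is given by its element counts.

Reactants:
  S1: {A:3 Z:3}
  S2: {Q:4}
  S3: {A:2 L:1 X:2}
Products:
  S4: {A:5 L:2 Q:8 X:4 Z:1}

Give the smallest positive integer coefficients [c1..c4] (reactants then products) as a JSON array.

Coefficients: [1, 6, 6, 3]

A: 1·3+6·0+6·2 = 15 | 3·5 = 15
L: 1·0+6·0+6·1 = 6 | 3·2 = 6
Q: 1·0+6·4+6·0 = 24 | 3·8 = 24
X: 1·0+6·0+6·2 = 12 | 3·4 = 12
Z: 1·3+6·0+6·0 = 3 | 3·1 = 3
gcd(1,6,6,3) = 1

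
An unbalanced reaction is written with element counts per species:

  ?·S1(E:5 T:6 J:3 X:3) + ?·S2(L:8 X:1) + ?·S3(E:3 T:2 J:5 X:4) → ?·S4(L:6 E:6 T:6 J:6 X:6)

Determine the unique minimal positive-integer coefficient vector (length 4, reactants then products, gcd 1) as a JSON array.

L: 3·0+3·8+3·0 = 24 | 4·6 = 24
E: 3·5+3·0+3·3 = 24 | 4·6 = 24
T: 3·6+3·0+3·2 = 24 | 4·6 = 24
J: 3·3+3·0+3·5 = 24 | 4·6 = 24
X: 3·3+3·1+3·4 = 24 | 4·6 = 24
gcd(3,3,3,4) = 1

Coefficients: [3, 3, 3, 4]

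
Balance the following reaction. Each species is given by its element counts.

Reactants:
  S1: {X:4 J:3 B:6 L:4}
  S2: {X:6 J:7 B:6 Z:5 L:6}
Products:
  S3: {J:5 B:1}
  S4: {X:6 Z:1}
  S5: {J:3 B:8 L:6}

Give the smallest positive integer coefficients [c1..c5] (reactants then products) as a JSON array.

Coefficients: [6, 1, 2, 5, 5]

X: 6·4+1·6 = 30 | 2·0+5·6+5·0 = 30
J: 6·3+1·7 = 25 | 2·5+5·0+5·3 = 25
B: 6·6+1·6 = 42 | 2·1+5·0+5·8 = 42
Z: 6·0+1·5 = 5 | 2·0+5·1+5·0 = 5
L: 6·4+1·6 = 30 | 2·0+5·0+5·6 = 30
gcd(6,1,2,5,5) = 1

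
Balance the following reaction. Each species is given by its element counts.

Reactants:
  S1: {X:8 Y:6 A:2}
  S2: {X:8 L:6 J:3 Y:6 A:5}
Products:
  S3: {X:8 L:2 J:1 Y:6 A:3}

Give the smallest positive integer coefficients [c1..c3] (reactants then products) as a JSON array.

Coefficients: [2, 1, 3]

X: 2·8+1·8 = 24 | 3·8 = 24
L: 2·0+1·6 = 6 | 3·2 = 6
J: 2·0+1·3 = 3 | 3·1 = 3
Y: 2·6+1·6 = 18 | 3·6 = 18
A: 2·2+1·5 = 9 | 3·3 = 9
gcd(2,1,3) = 1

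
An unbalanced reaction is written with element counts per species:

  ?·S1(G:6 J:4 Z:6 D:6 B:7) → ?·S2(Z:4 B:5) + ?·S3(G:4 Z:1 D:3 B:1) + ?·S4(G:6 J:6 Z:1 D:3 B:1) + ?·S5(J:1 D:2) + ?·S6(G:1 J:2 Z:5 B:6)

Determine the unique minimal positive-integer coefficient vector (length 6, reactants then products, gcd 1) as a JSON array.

Coefficients: [5, 1, 5, 1, 6, 4]

G: 5·6 = 30 | 1·0+5·4+1·6+6·0+4·1 = 30
J: 5·4 = 20 | 1·0+5·0+1·6+6·1+4·2 = 20
Z: 5·6 = 30 | 1·4+5·1+1·1+6·0+4·5 = 30
D: 5·6 = 30 | 1·0+5·3+1·3+6·2+4·0 = 30
B: 5·7 = 35 | 1·5+5·1+1·1+6·0+4·6 = 35
gcd(5,1,5,1,6,4) = 1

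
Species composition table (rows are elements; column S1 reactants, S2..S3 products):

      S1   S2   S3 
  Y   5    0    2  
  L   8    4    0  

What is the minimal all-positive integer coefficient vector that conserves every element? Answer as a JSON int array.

Y: 2·5 = 10 | 4·0+5·2 = 10
L: 2·8 = 16 | 4·4+5·0 = 16
gcd(2,4,5) = 1

Coefficients: [2, 4, 5]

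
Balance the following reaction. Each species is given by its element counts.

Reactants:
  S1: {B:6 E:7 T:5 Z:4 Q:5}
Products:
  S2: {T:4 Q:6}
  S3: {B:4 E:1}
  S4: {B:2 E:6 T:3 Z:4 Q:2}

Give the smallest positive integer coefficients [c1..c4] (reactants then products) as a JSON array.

B: 2·6 = 12 | 1·0+2·4+2·2 = 12
E: 2·7 = 14 | 1·0+2·1+2·6 = 14
T: 2·5 = 10 | 1·4+2·0+2·3 = 10
Z: 2·4 = 8 | 1·0+2·0+2·4 = 8
Q: 2·5 = 10 | 1·6+2·0+2·2 = 10
gcd(2,1,2,2) = 1

Coefficients: [2, 1, 2, 2]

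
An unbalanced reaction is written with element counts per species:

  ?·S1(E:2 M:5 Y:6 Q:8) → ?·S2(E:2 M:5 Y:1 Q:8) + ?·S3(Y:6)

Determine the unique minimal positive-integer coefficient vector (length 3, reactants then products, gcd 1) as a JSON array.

Coefficients: [6, 6, 5]

E: 6·2 = 12 | 6·2+5·0 = 12
M: 6·5 = 30 | 6·5+5·0 = 30
Y: 6·6 = 36 | 6·1+5·6 = 36
Q: 6·8 = 48 | 6·8+5·0 = 48
gcd(6,6,5) = 1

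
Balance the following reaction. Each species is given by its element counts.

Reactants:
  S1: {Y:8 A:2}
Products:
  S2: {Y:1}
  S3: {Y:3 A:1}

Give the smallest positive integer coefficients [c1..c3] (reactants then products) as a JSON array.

Y: 1·8 = 8 | 2·1+2·3 = 8
A: 1·2 = 2 | 2·0+2·1 = 2
gcd(1,2,2) = 1

Coefficients: [1, 2, 2]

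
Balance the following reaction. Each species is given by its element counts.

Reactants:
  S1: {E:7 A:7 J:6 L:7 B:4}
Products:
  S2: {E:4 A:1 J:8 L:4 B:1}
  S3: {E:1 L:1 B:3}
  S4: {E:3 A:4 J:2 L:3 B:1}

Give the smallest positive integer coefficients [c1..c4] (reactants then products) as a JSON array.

Coefficients: [3, 1, 2, 5]

E: 3·7 = 21 | 1·4+2·1+5·3 = 21
A: 3·7 = 21 | 1·1+2·0+5·4 = 21
J: 3·6 = 18 | 1·8+2·0+5·2 = 18
L: 3·7 = 21 | 1·4+2·1+5·3 = 21
B: 3·4 = 12 | 1·1+2·3+5·1 = 12
gcd(3,1,2,5) = 1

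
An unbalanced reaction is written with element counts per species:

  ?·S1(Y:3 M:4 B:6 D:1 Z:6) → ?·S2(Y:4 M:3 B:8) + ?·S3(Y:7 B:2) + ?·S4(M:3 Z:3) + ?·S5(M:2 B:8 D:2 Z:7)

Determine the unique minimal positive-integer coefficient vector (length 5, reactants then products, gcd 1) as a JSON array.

Coefficients: [6, 1, 2, 5, 3]

Y: 6·3 = 18 | 1·4+2·7+5·0+3·0 = 18
M: 6·4 = 24 | 1·3+2·0+5·3+3·2 = 24
B: 6·6 = 36 | 1·8+2·2+5·0+3·8 = 36
D: 6·1 = 6 | 1·0+2·0+5·0+3·2 = 6
Z: 6·6 = 36 | 1·0+2·0+5·3+3·7 = 36
gcd(6,1,2,5,3) = 1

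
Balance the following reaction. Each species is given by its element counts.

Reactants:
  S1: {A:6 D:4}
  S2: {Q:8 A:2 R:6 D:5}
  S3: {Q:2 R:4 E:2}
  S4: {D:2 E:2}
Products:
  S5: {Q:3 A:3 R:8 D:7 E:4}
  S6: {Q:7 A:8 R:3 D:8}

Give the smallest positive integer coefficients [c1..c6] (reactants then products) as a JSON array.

Q: 5·0+4·8+1·2+3·0 = 34 | 2·3+4·7 = 34
A: 5·6+4·2+1·0+3·0 = 38 | 2·3+4·8 = 38
R: 5·0+4·6+1·4+3·0 = 28 | 2·8+4·3 = 28
D: 5·4+4·5+1·0+3·2 = 46 | 2·7+4·8 = 46
E: 5·0+4·0+1·2+3·2 = 8 | 2·4+4·0 = 8
gcd(5,4,1,3,2,4) = 1

Coefficients: [5, 4, 1, 3, 2, 4]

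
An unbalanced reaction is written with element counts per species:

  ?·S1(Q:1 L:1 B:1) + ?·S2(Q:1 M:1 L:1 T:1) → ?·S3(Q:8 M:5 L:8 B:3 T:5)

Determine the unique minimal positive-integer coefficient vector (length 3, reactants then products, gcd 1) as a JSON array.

Coefficients: [3, 5, 1]

Q: 3·1+5·1 = 8 | 1·8 = 8
M: 3·0+5·1 = 5 | 1·5 = 5
L: 3·1+5·1 = 8 | 1·8 = 8
B: 3·1+5·0 = 3 | 1·3 = 3
T: 3·0+5·1 = 5 | 1·5 = 5
gcd(3,5,1) = 1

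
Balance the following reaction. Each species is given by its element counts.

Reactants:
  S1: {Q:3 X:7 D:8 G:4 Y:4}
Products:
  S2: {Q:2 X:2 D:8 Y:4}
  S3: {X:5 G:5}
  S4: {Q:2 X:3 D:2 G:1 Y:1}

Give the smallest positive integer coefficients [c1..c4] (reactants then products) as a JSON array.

Coefficients: [6, 5, 4, 4]

Q: 6·3 = 18 | 5·2+4·0+4·2 = 18
X: 6·7 = 42 | 5·2+4·5+4·3 = 42
D: 6·8 = 48 | 5·8+4·0+4·2 = 48
G: 6·4 = 24 | 5·0+4·5+4·1 = 24
Y: 6·4 = 24 | 5·4+4·0+4·1 = 24
gcd(6,5,4,4) = 1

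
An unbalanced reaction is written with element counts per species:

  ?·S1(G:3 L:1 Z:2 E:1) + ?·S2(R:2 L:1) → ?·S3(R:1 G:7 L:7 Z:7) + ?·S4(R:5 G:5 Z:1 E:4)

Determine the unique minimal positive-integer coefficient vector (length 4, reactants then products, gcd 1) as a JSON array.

Coefficients: [4, 3, 1, 1]

R: 4·0+3·2 = 6 | 1·1+1·5 = 6
G: 4·3+3·0 = 12 | 1·7+1·5 = 12
L: 4·1+3·1 = 7 | 1·7+1·0 = 7
Z: 4·2+3·0 = 8 | 1·7+1·1 = 8
E: 4·1+3·0 = 4 | 1·0+1·4 = 4
gcd(4,3,1,1) = 1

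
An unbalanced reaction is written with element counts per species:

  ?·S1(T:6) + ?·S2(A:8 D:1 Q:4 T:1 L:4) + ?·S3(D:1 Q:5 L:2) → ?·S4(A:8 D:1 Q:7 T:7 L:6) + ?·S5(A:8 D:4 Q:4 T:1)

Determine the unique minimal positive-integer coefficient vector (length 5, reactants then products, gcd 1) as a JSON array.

A: 5·0+6·8+3·0 = 48 | 5·8+1·8 = 48
D: 5·0+6·1+3·1 = 9 | 5·1+1·4 = 9
Q: 5·0+6·4+3·5 = 39 | 5·7+1·4 = 39
T: 5·6+6·1+3·0 = 36 | 5·7+1·1 = 36
L: 5·0+6·4+3·2 = 30 | 5·6+1·0 = 30
gcd(5,6,3,5,1) = 1

Coefficients: [5, 6, 3, 5, 1]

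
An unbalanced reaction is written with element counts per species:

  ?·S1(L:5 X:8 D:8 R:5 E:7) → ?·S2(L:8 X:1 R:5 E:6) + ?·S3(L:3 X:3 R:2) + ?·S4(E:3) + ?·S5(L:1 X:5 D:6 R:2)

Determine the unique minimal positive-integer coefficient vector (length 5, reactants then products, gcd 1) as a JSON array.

Coefficients: [3, 1, 1, 5, 4]

L: 3·5 = 15 | 1·8+1·3+5·0+4·1 = 15
X: 3·8 = 24 | 1·1+1·3+5·0+4·5 = 24
D: 3·8 = 24 | 1·0+1·0+5·0+4·6 = 24
R: 3·5 = 15 | 1·5+1·2+5·0+4·2 = 15
E: 3·7 = 21 | 1·6+1·0+5·3+4·0 = 21
gcd(3,1,1,5,4) = 1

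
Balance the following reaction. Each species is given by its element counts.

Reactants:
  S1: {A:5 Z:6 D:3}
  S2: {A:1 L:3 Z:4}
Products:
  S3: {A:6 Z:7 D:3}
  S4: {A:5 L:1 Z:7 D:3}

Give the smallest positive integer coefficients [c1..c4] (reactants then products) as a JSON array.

Coefficients: [4, 1, 1, 3]

A: 4·5+1·1 = 21 | 1·6+3·5 = 21
L: 4·0+1·3 = 3 | 1·0+3·1 = 3
Z: 4·6+1·4 = 28 | 1·7+3·7 = 28
D: 4·3+1·0 = 12 | 1·3+3·3 = 12
gcd(4,1,1,3) = 1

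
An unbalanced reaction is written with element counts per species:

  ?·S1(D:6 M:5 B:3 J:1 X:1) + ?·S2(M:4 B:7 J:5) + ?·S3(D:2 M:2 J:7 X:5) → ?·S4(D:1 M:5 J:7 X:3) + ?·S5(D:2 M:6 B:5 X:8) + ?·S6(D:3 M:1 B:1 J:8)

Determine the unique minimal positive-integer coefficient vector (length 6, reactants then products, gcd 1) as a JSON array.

D: 2·6+2·0+5·2 = 22 | 1·1+3·2+5·3 = 22
M: 2·5+2·4+5·2 = 28 | 1·5+3·6+5·1 = 28
B: 2·3+2·7+5·0 = 20 | 1·0+3·5+5·1 = 20
J: 2·1+2·5+5·7 = 47 | 1·7+3·0+5·8 = 47
X: 2·1+2·0+5·5 = 27 | 1·3+3·8+5·0 = 27
gcd(2,2,5,1,3,5) = 1

Coefficients: [2, 2, 5, 1, 3, 5]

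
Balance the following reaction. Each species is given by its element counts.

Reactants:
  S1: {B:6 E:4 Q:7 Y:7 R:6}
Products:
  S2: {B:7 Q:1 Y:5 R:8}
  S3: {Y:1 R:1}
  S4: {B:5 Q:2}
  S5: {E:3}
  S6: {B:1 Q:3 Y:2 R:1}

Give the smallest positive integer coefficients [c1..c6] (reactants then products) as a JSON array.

B: 3·6 = 18 | 1·7+4·0+1·5+4·0+6·1 = 18
E: 3·4 = 12 | 1·0+4·0+1·0+4·3+6·0 = 12
Q: 3·7 = 21 | 1·1+4·0+1·2+4·0+6·3 = 21
Y: 3·7 = 21 | 1·5+4·1+1·0+4·0+6·2 = 21
R: 3·6 = 18 | 1·8+4·1+1·0+4·0+6·1 = 18
gcd(3,1,4,1,4,6) = 1

Coefficients: [3, 1, 4, 1, 4, 6]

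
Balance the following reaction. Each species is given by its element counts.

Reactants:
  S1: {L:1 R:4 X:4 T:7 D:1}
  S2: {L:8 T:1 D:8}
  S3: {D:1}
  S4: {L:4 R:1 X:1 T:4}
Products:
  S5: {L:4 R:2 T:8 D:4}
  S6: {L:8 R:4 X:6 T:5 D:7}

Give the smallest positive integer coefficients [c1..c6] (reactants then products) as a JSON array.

L: 4·1+3·8+5·0+2·4 = 36 | 3·4+3·8 = 36
R: 4·4+3·0+5·0+2·1 = 18 | 3·2+3·4 = 18
X: 4·4+3·0+5·0+2·1 = 18 | 3·0+3·6 = 18
T: 4·7+3·1+5·0+2·4 = 39 | 3·8+3·5 = 39
D: 4·1+3·8+5·1+2·0 = 33 | 3·4+3·7 = 33
gcd(4,3,5,2,3,3) = 1

Coefficients: [4, 3, 5, 2, 3, 3]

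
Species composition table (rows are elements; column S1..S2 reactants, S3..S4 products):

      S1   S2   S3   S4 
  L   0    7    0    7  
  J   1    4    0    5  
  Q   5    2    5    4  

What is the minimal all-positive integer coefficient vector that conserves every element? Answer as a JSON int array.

L: 5·0+5·7 = 35 | 3·0+5·7 = 35
J: 5·1+5·4 = 25 | 3·0+5·5 = 25
Q: 5·5+5·2 = 35 | 3·5+5·4 = 35
gcd(5,5,3,5) = 1

Coefficients: [5, 5, 3, 5]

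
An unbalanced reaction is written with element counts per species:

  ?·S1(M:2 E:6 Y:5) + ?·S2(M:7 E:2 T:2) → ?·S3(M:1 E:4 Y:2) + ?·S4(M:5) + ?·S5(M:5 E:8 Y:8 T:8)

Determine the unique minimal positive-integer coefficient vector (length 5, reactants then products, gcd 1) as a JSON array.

Coefficients: [4, 4, 6, 5, 1]

M: 4·2+4·7 = 36 | 6·1+5·5+1·5 = 36
E: 4·6+4·2 = 32 | 6·4+5·0+1·8 = 32
Y: 4·5+4·0 = 20 | 6·2+5·0+1·8 = 20
T: 4·0+4·2 = 8 | 6·0+5·0+1·8 = 8
gcd(4,4,6,5,1) = 1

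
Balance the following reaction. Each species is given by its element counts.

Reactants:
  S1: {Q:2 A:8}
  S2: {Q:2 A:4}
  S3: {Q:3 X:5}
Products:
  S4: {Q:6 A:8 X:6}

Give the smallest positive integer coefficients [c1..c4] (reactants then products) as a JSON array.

Coefficients: [4, 2, 6, 5]

Q: 4·2+2·2+6·3 = 30 | 5·6 = 30
A: 4·8+2·4+6·0 = 40 | 5·8 = 40
X: 4·0+2·0+6·5 = 30 | 5·6 = 30
gcd(4,2,6,5) = 1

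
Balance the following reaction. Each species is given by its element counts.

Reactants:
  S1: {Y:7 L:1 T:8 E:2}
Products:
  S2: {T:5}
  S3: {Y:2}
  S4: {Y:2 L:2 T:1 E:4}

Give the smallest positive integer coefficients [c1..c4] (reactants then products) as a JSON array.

Coefficients: [2, 3, 6, 1]

Y: 2·7 = 14 | 3·0+6·2+1·2 = 14
L: 2·1 = 2 | 3·0+6·0+1·2 = 2
T: 2·8 = 16 | 3·5+6·0+1·1 = 16
E: 2·2 = 4 | 3·0+6·0+1·4 = 4
gcd(2,3,6,1) = 1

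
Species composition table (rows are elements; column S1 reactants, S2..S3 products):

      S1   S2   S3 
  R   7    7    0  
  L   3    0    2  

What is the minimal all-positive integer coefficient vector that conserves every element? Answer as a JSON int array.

Coefficients: [2, 2, 3]

R: 2·7 = 14 | 2·7+3·0 = 14
L: 2·3 = 6 | 2·0+3·2 = 6
gcd(2,2,3) = 1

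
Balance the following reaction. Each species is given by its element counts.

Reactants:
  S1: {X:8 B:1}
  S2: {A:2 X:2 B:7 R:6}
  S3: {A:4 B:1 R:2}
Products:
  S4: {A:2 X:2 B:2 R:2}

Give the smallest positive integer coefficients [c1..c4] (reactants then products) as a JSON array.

Coefficients: [1, 1, 2, 5]

A: 1·0+1·2+2·4 = 10 | 5·2 = 10
X: 1·8+1·2+2·0 = 10 | 5·2 = 10
B: 1·1+1·7+2·1 = 10 | 5·2 = 10
R: 1·0+1·6+2·2 = 10 | 5·2 = 10
gcd(1,1,2,5) = 1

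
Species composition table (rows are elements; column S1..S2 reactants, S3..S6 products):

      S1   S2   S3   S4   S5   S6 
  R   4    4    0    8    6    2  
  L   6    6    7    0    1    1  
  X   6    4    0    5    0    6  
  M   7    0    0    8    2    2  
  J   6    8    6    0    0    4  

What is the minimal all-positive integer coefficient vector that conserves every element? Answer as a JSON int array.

Coefficients: [4, 4, 6, 2, 1, 5]

R: 4·4+4·4 = 32 | 6·0+2·8+1·6+5·2 = 32
L: 4·6+4·6 = 48 | 6·7+2·0+1·1+5·1 = 48
X: 4·6+4·4 = 40 | 6·0+2·5+1·0+5·6 = 40
M: 4·7+4·0 = 28 | 6·0+2·8+1·2+5·2 = 28
J: 4·6+4·8 = 56 | 6·6+2·0+1·0+5·4 = 56
gcd(4,4,6,2,1,5) = 1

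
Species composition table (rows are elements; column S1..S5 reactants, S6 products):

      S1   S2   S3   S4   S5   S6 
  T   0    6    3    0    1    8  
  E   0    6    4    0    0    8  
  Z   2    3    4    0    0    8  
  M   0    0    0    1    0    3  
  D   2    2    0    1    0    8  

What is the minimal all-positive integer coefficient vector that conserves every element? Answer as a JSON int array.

T: 3·0+2·6+1·3+6·0+1·1 = 16 | 2·8 = 16
E: 3·0+2·6+1·4+6·0+1·0 = 16 | 2·8 = 16
Z: 3·2+2·3+1·4+6·0+1·0 = 16 | 2·8 = 16
M: 3·0+2·0+1·0+6·1+1·0 = 6 | 2·3 = 6
D: 3·2+2·2+1·0+6·1+1·0 = 16 | 2·8 = 16
gcd(3,2,1,6,1,2) = 1

Coefficients: [3, 2, 1, 6, 1, 2]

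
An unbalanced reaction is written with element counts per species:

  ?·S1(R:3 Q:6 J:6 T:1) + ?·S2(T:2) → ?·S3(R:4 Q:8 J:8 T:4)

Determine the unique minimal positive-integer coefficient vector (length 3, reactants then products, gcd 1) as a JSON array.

R: 4·3+4·0 = 12 | 3·4 = 12
Q: 4·6+4·0 = 24 | 3·8 = 24
J: 4·6+4·0 = 24 | 3·8 = 24
T: 4·1+4·2 = 12 | 3·4 = 12
gcd(4,4,3) = 1

Coefficients: [4, 4, 3]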